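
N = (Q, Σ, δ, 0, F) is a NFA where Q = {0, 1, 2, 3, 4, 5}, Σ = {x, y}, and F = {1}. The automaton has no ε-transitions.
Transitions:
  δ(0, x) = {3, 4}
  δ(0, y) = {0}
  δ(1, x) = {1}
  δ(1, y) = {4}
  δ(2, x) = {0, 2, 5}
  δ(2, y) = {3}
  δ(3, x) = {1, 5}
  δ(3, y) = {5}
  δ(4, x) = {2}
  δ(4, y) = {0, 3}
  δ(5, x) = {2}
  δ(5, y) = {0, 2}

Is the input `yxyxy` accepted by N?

rejected

Start: {0}
read y: {0}
read x: {3, 4}
read y: {0, 3, 5}
read x: {1, 2, 3, 4, 5}
read y: {0, 2, 3, 4, 5}
Reachable ∩ accepting = {} — empty.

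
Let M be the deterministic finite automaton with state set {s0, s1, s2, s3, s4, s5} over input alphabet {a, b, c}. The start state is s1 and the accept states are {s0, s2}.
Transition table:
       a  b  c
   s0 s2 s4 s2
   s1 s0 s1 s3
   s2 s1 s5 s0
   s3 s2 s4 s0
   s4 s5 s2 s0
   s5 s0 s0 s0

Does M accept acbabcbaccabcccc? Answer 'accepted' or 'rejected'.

accepted

s1 --a--> s0
s0 --c--> s2
s2 --b--> s5
s5 --a--> s0
s0 --b--> s4
s4 --c--> s0
s0 --b--> s4
s4 --a--> s5
s5 --c--> s0
s0 --c--> s2
s2 --a--> s1
s1 --b--> s1
s1 --c--> s3
s3 --c--> s0
s0 --c--> s2
s2 --c--> s0
End in state s0, which is an accepting state.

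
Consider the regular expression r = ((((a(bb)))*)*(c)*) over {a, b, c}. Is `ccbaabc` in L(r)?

No split of ccbaabc into u·v has (((a(bb)))*)* matching u and (c)* matching v.

no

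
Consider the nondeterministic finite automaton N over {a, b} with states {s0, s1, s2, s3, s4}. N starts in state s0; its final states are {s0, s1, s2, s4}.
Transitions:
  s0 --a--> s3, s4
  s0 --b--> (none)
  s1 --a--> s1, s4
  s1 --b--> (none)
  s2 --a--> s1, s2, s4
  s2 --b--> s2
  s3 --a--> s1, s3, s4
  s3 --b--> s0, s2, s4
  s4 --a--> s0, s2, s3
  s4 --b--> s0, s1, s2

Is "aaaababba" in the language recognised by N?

Start: {s0}
read a: {s3, s4}
read a: {s0, s1, s2, s3, s4}
read a: {s0, s1, s2, s3, s4}
read a: {s0, s1, s2, s3, s4}
read b: {s0, s1, s2, s4}
read a: {s0, s1, s2, s3, s4}
read b: {s0, s1, s2, s4}
read b: {s0, s1, s2}
read a: {s1, s2, s3, s4}
Reachable ∩ accepting = {s1, s2, s4} — nonempty.

accepted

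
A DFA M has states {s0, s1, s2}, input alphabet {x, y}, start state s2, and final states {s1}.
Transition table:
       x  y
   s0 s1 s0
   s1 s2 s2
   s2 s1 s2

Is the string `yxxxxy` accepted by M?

rejected

s2 --y--> s2
s2 --x--> s1
s1 --x--> s2
s2 --x--> s1
s1 --x--> s2
s2 --y--> s2
End in state s2, which is not an accepting state.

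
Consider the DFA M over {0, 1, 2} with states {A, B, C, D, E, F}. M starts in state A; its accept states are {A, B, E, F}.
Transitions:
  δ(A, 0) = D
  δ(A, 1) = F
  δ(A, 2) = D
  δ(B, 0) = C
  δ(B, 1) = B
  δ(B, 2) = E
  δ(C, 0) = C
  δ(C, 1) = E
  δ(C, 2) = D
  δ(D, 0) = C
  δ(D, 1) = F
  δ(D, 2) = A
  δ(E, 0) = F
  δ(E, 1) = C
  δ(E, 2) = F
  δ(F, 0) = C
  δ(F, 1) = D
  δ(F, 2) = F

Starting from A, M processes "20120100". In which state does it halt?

A --2--> D
D --0--> C
C --1--> E
E --2--> F
F --0--> C
C --1--> E
E --0--> F
F --0--> C

C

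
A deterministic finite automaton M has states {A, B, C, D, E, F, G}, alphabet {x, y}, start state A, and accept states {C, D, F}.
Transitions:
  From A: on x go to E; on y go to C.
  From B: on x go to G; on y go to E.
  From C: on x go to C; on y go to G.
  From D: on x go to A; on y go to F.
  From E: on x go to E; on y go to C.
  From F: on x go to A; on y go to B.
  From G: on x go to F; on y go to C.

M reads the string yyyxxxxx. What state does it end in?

A --y--> C
C --y--> G
G --y--> C
C --x--> C
C --x--> C
C --x--> C
C --x--> C
C --x--> C

C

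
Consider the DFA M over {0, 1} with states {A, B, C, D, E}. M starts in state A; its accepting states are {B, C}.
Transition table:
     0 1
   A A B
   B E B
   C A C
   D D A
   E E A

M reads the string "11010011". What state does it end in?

A --1--> B
B --1--> B
B --0--> E
E --1--> A
A --0--> A
A --0--> A
A --1--> B
B --1--> B

B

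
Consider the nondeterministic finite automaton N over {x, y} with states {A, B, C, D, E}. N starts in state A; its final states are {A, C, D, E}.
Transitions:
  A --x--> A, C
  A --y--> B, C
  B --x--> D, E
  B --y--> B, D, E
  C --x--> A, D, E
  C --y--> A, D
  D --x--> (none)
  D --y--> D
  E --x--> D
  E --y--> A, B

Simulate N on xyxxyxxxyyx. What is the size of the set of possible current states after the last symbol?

4

Start: {A}
read x: {A, C}
read y: {A, B, C, D}
read x: {A, C, D, E}
read x: {A, C, D, E}
read y: {A, B, C, D}
read x: {A, C, D, E}
read x: {A, C, D, E}
read x: {A, C, D, E}
read y: {A, B, C, D}
read y: {A, B, C, D, E}
read x: {A, C, D, E}
Final reachable set {A, C, D, E} has 4 states.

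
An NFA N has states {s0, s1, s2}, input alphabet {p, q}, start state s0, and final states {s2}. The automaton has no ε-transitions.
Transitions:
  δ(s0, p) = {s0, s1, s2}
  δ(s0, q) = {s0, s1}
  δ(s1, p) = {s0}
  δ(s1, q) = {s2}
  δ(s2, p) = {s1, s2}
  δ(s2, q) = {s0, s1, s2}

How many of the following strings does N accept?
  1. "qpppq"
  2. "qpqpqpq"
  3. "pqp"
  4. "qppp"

4

"qpppq": accepted
"qpqpqpq": accepted
"pqp": accepted
"qppp": accepted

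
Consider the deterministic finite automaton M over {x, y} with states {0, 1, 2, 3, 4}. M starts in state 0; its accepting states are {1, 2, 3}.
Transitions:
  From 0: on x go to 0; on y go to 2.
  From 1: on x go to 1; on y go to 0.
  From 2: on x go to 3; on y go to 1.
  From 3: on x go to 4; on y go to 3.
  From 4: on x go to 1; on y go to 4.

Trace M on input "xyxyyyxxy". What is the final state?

0 --x--> 0
0 --y--> 2
2 --x--> 3
3 --y--> 3
3 --y--> 3
3 --y--> 3
3 --x--> 4
4 --x--> 1
1 --y--> 0

0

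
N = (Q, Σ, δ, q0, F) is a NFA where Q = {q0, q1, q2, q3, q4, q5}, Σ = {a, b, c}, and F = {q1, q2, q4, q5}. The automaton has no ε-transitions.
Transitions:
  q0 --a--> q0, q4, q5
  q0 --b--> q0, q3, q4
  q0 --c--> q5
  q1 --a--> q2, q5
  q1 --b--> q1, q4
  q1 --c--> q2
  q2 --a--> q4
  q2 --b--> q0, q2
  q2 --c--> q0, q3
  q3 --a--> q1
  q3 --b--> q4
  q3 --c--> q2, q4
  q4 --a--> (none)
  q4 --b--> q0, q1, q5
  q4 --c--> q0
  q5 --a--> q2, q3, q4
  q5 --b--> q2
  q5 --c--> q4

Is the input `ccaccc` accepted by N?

Start: {q0}
read c: {q5}
read c: {q4}
read a: {}
The reachable set is empty and stays empty for the remaining 3 symbols.
Reachable ∩ accepting = {} — empty.

rejected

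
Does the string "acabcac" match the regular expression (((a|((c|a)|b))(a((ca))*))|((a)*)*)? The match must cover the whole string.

Neither ((a|((c|a)|b))(a((ca))*)) nor ((a)*)* matches acabcac.

no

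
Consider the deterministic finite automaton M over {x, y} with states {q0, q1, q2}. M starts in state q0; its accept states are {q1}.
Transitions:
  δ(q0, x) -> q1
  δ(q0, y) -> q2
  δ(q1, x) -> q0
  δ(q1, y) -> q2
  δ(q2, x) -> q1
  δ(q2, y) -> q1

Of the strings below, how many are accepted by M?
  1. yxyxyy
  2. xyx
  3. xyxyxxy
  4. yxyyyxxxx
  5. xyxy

yxyxyy: accepted
xyx: accepted
xyxyxxy: rejected
yxyyyxxxx: rejected
xyxy: rejected

2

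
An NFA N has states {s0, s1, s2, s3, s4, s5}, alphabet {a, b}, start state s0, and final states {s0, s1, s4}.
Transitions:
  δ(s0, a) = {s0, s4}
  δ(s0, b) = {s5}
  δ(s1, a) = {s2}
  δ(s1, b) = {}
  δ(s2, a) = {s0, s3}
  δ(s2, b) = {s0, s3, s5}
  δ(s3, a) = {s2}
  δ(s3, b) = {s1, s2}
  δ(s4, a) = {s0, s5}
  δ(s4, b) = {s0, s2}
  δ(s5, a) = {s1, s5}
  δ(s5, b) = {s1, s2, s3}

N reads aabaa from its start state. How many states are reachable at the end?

Start: {s0}
read a: {s0, s4}
read a: {s0, s4, s5}
read b: {s0, s1, s2, s3, s5}
read a: {s0, s1, s2, s3, s4, s5}
read a: {s0, s1, s2, s3, s4, s5}
Final reachable set {s0, s1, s2, s3, s4, s5} has 6 states.

6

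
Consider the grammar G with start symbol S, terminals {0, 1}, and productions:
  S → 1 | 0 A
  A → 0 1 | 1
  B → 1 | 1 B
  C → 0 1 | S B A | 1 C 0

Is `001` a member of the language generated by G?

S ⇒ 0A ⇒ 001

yes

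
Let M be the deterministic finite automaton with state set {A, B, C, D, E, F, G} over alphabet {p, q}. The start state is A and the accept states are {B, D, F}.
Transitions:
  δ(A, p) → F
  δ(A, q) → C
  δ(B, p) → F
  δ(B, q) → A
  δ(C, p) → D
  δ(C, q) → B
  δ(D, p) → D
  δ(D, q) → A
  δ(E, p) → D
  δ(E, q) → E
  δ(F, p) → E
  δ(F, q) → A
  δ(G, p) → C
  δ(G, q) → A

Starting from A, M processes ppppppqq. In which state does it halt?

C

A --p--> F
F --p--> E
E --p--> D
D --p--> D
D --p--> D
D --p--> D
D --q--> A
A --q--> C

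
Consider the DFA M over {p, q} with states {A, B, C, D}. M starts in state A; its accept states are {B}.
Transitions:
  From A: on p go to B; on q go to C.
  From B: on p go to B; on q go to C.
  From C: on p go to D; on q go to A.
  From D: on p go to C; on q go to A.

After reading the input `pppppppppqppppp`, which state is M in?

A --p--> B
B --p--> B
B --p--> B
B --p--> B
B --p--> B
B --p--> B
B --p--> B
B --p--> B
B --p--> B
B --q--> C
C --p--> D
D --p--> C
C --p--> D
D --p--> C
C --p--> D

D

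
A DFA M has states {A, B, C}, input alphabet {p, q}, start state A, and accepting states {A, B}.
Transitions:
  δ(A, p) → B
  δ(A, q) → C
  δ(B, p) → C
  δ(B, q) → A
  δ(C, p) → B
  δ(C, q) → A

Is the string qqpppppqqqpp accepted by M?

rejected

A --q--> C
C --q--> A
A --p--> B
B --p--> C
C --p--> B
B --p--> C
C --p--> B
B --q--> A
A --q--> C
C --q--> A
A --p--> B
B --p--> C
End in state C, which is not an accepting state.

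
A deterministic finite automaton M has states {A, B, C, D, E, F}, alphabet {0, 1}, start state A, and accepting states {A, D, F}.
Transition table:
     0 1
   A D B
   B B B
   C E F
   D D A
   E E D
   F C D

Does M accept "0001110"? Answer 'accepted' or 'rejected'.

A --0--> D
D --0--> D
D --0--> D
D --1--> A
A --1--> B
B --1--> B
B --0--> B
End in state B, which is not an accepting state.

rejected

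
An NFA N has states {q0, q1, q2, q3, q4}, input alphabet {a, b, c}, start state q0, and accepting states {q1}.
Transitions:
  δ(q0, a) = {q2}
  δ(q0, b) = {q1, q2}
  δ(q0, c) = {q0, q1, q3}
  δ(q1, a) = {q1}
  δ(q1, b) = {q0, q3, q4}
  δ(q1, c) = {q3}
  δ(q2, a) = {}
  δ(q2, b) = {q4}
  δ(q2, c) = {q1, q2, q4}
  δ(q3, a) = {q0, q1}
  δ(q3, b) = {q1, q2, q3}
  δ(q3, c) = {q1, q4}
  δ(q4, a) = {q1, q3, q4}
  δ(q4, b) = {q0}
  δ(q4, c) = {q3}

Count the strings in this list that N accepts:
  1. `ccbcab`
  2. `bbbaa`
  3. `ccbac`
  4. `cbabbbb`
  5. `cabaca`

5

`ccbcab`: accepted
`bbbaa`: accepted
`ccbac`: accepted
`cbabbbb`: accepted
`cabaca`: accepted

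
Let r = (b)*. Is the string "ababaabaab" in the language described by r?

no

ababaabaab cannot be split into zero or more pieces each matching b.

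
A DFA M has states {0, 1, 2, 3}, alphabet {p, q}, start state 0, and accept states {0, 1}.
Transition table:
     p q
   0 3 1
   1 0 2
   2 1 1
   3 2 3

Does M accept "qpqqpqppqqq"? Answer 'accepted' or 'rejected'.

0 --q--> 1
1 --p--> 0
0 --q--> 1
1 --q--> 2
2 --p--> 1
1 --q--> 2
2 --p--> 1
1 --p--> 0
0 --q--> 1
1 --q--> 2
2 --q--> 1
End in state 1, which is an accepting state.

accepted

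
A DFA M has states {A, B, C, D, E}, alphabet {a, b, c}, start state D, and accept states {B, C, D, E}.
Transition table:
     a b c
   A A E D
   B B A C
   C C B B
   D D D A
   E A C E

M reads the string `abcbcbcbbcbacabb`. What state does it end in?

E

D --a--> D
D --b--> D
D --c--> A
A --b--> E
E --c--> E
E --b--> C
C --c--> B
B --b--> A
A --b--> E
E --c--> E
E --b--> C
C --a--> C
C --c--> B
B --a--> B
B --b--> A
A --b--> E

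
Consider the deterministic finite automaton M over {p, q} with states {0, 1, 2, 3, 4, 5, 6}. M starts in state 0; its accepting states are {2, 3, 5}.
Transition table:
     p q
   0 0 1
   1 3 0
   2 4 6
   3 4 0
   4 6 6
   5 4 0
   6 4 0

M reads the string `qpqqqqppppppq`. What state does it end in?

6

0 --q--> 1
1 --p--> 3
3 --q--> 0
0 --q--> 1
1 --q--> 0
0 --q--> 1
1 --p--> 3
3 --p--> 4
4 --p--> 6
6 --p--> 4
4 --p--> 6
6 --p--> 4
4 --q--> 6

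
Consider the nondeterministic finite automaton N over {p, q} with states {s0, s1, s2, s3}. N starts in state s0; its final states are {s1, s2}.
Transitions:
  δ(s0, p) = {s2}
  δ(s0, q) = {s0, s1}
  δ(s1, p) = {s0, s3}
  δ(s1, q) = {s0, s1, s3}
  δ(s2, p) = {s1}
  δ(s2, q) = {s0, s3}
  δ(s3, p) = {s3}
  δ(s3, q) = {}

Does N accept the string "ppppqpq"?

Start: {s0}
read p: {s2}
read p: {s1}
read p: {s0, s3}
read p: {s2, s3}
read q: {s0, s3}
read p: {s2, s3}
read q: {s0, s3}
Reachable ∩ accepting = {} — empty.

rejected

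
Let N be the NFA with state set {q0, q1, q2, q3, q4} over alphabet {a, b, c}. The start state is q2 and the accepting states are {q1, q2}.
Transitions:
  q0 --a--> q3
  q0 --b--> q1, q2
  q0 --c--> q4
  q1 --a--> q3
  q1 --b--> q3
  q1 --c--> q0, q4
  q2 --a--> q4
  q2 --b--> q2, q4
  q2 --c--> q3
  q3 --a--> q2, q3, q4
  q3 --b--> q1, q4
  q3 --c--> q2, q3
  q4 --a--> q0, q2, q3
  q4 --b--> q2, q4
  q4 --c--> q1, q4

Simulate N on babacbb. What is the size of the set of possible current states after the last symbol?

Start: {q2}
read b: {q2, q4}
read a: {q0, q2, q3, q4}
read b: {q1, q2, q4}
read a: {q0, q2, q3, q4}
read c: {q1, q2, q3, q4}
read b: {q1, q2, q3, q4}
read b: {q1, q2, q3, q4}
Final reachable set {q1, q2, q3, q4} has 4 states.

4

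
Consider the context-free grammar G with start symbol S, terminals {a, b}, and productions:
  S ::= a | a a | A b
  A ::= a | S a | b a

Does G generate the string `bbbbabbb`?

no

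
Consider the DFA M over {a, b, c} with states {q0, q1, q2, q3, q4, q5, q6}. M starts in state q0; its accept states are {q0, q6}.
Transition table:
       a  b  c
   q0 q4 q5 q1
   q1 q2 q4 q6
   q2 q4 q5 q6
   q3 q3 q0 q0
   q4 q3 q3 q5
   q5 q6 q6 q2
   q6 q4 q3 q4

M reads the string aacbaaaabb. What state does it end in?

q5

q0 --a--> q4
q4 --a--> q3
q3 --c--> q0
q0 --b--> q5
q5 --a--> q6
q6 --a--> q4
q4 --a--> q3
q3 --a--> q3
q3 --b--> q0
q0 --b--> q5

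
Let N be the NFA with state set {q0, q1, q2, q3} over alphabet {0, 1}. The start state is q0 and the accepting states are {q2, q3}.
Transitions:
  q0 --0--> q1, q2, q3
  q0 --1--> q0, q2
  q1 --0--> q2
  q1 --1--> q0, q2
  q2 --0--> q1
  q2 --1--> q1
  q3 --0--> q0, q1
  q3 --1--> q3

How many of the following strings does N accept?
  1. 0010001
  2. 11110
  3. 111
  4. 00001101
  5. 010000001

5

0010001: accepted
11110: accepted
111: accepted
00001101: accepted
010000001: accepted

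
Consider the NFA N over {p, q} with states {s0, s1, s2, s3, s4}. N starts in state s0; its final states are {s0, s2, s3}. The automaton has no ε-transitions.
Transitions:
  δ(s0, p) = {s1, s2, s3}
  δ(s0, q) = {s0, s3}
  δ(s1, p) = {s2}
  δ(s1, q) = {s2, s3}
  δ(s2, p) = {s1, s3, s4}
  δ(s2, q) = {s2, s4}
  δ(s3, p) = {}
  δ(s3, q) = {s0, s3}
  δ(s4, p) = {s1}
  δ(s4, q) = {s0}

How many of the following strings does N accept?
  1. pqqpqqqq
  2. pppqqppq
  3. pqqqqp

pqqpqqqq: accepted
pppqqppq: accepted
pqqqqp: accepted

3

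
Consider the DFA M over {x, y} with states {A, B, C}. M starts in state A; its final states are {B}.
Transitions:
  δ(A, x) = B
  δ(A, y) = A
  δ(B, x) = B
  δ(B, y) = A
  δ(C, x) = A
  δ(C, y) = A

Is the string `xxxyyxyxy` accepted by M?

rejected

A --x--> B
B --x--> B
B --x--> B
B --y--> A
A --y--> A
A --x--> B
B --y--> A
A --x--> B
B --y--> A
End in state A, which is not an accepting state.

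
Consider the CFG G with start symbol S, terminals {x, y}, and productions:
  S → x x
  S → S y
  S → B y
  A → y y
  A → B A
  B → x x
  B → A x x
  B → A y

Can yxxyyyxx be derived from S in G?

no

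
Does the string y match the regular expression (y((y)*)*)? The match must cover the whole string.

yes

Split as y·ε: y matches y and ((y)*)* matches ε.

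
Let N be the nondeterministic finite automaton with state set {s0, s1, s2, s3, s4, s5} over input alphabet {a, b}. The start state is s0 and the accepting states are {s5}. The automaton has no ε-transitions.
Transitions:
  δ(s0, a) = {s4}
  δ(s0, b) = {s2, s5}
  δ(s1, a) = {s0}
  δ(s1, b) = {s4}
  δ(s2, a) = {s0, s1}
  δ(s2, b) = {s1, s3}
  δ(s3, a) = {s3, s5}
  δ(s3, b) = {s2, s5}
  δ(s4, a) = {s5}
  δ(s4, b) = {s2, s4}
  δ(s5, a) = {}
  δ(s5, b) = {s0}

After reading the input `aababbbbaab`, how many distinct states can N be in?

4

Start: {s0}
read a: {s4}
read a: {s5}
read b: {s0}
read a: {s4}
read b: {s2, s4}
read b: {s1, s2, s3, s4}
read b: {s1, s2, s3, s4, s5}
read b: {s0, s1, s2, s3, s4, s5}
read a: {s0, s1, s3, s4, s5}
read a: {s0, s3, s4, s5}
read b: {s0, s2, s4, s5}
Final reachable set {s0, s2, s4, s5} has 4 states.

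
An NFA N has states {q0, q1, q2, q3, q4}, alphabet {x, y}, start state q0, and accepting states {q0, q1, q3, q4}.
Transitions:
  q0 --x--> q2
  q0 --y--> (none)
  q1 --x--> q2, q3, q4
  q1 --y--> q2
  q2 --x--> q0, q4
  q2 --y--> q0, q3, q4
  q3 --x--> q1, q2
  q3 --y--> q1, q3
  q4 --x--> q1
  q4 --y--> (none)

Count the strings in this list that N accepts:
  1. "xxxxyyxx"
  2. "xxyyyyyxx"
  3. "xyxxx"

"xxxxyyxx": accepted
"xxyyyyyxx": rejected
"xyxxx": accepted

2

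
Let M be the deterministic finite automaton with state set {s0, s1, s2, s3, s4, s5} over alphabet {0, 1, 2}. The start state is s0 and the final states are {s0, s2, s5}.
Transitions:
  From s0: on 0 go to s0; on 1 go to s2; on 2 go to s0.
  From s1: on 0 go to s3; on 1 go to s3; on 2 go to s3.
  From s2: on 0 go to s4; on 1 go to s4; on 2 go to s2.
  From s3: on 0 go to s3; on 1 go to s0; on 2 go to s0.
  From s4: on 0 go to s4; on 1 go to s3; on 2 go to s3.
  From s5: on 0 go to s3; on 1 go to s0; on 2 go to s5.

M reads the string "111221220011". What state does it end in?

s0 --1--> s2
s2 --1--> s4
s4 --1--> s3
s3 --2--> s0
s0 --2--> s0
s0 --1--> s2
s2 --2--> s2
s2 --2--> s2
s2 --0--> s4
s4 --0--> s4
s4 --1--> s3
s3 --1--> s0

s0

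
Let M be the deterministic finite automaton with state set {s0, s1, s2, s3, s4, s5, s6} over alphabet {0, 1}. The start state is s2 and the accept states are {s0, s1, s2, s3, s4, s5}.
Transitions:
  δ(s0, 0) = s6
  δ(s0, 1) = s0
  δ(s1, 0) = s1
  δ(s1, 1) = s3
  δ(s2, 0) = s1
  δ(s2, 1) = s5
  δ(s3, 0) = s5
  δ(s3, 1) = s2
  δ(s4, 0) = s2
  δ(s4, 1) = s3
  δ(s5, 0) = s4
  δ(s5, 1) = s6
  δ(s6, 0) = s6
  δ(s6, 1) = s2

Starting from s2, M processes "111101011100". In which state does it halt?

s2

s2 --1--> s5
s5 --1--> s6
s6 --1--> s2
s2 --1--> s5
s5 --0--> s4
s4 --1--> s3
s3 --0--> s5
s5 --1--> s6
s6 --1--> s2
s2 --1--> s5
s5 --0--> s4
s4 --0--> s2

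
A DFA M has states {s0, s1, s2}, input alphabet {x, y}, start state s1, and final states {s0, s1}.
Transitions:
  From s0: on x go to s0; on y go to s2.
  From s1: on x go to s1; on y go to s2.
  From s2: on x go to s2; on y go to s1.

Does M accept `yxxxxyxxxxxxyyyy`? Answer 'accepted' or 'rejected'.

s1 --y--> s2
s2 --x--> s2
s2 --x--> s2
s2 --x--> s2
s2 --x--> s2
s2 --y--> s1
s1 --x--> s1
s1 --x--> s1
s1 --x--> s1
s1 --x--> s1
s1 --x--> s1
s1 --x--> s1
s1 --y--> s2
s2 --y--> s1
s1 --y--> s2
s2 --y--> s1
End in state s1, which is an accepting state.

accepted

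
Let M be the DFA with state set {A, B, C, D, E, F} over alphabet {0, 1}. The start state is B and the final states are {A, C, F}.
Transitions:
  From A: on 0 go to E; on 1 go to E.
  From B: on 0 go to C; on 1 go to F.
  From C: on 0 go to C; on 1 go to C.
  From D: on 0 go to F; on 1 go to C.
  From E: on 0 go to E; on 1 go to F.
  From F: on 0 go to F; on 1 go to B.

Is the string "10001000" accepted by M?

B --1--> F
F --0--> F
F --0--> F
F --0--> F
F --1--> B
B --0--> C
C --0--> C
C --0--> C
End in state C, which is an accepting state.

accepted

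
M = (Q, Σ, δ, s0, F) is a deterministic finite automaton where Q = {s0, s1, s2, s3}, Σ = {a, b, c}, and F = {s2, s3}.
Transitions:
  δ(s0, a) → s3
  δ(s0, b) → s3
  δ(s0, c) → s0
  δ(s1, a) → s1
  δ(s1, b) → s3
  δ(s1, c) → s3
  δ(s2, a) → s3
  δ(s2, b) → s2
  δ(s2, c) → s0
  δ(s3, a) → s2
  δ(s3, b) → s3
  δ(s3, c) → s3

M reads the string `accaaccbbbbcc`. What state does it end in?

s0 --a--> s3
s3 --c--> s3
s3 --c--> s3
s3 --a--> s2
s2 --a--> s3
s3 --c--> s3
s3 --c--> s3
s3 --b--> s3
s3 --b--> s3
s3 --b--> s3
s3 --b--> s3
s3 --c--> s3
s3 --c--> s3

s3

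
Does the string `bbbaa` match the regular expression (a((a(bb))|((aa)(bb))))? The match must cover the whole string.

no

No split of bbbaa into u·v has a matching u and ((a(bb))|((aa)(bb))) matching v.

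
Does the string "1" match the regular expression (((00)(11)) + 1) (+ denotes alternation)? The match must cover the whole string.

The right alternative 1 matches 1.

yes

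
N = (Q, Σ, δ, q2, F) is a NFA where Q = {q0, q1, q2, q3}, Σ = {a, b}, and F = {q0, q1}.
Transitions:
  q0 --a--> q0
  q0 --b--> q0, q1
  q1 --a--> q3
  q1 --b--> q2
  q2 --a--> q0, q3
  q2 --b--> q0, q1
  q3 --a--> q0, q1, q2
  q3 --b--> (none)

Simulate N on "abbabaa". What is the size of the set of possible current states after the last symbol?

Start: {q2}
read a: {q0, q3}
read b: {q0, q1}
read b: {q0, q1, q2}
read a: {q0, q3}
read b: {q0, q1}
read a: {q0, q3}
read a: {q0, q1, q2}
Final reachable set {q0, q1, q2} has 3 states.

3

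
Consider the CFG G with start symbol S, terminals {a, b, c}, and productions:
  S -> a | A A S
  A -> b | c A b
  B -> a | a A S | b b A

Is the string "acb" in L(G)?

no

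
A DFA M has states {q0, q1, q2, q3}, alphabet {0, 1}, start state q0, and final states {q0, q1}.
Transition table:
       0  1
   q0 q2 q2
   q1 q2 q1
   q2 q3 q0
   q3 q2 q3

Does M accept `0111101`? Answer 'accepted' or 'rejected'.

rejected

q0 --0--> q2
q2 --1--> q0
q0 --1--> q2
q2 --1--> q0
q0 --1--> q2
q2 --0--> q3
q3 --1--> q3
End in state q3, which is not an accepting state.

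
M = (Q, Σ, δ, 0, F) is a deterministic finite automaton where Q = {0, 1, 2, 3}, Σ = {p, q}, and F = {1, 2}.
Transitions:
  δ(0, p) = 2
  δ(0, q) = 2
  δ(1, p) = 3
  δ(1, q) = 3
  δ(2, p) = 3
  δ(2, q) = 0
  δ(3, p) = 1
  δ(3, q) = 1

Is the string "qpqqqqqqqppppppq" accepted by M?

0 --q--> 2
2 --p--> 3
3 --q--> 1
1 --q--> 3
3 --q--> 1
1 --q--> 3
3 --q--> 1
1 --q--> 3
3 --q--> 1
1 --p--> 3
3 --p--> 1
1 --p--> 3
3 --p--> 1
1 --p--> 3
3 --p--> 1
1 --q--> 3
End in state 3, which is not an accepting state.

rejected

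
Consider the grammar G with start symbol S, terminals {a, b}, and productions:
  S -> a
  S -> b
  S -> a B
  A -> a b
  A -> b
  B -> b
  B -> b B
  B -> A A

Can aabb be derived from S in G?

S ⇒ aB ⇒ aAA ⇒ aabA ⇒ aabb

yes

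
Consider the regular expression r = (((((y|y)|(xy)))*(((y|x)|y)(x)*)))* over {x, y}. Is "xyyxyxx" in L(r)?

Split into 7 pieces x · y · y · x · y · x · x; each matches ((((y|y)|(xy)))*(((y|x)|y)(x)*)).

yes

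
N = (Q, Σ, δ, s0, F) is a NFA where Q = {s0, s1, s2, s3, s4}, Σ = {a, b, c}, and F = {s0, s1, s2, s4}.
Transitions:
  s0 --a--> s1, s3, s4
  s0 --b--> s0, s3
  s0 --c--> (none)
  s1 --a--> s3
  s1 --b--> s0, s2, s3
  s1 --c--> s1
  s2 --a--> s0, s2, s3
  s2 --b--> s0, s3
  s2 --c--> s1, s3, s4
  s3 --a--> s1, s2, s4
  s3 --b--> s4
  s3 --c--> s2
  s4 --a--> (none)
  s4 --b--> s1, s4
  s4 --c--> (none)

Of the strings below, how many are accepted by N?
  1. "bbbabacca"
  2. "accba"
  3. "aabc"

"bbbabacca": accepted
"accba": accepted
"aabc": accepted

3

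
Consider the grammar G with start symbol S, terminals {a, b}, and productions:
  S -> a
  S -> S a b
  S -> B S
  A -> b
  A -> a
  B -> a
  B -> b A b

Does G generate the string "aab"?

S ⇒ Sab ⇒ aab

yes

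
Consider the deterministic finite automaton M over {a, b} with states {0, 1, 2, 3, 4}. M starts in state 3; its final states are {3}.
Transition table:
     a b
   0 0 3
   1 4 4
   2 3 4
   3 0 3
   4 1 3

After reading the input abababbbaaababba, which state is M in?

3 --a--> 0
0 --b--> 3
3 --a--> 0
0 --b--> 3
3 --a--> 0
0 --b--> 3
3 --b--> 3
3 --b--> 3
3 --a--> 0
0 --a--> 0
0 --a--> 0
0 --b--> 3
3 --a--> 0
0 --b--> 3
3 --b--> 3
3 --a--> 0

0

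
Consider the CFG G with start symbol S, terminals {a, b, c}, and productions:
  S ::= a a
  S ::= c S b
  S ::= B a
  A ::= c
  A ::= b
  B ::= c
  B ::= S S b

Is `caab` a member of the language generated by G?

S ⇒ cSb ⇒ caab

yes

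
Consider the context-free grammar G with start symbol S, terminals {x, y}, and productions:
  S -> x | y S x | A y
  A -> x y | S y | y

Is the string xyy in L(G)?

yes

S ⇒ Ay ⇒ Syy ⇒ xyy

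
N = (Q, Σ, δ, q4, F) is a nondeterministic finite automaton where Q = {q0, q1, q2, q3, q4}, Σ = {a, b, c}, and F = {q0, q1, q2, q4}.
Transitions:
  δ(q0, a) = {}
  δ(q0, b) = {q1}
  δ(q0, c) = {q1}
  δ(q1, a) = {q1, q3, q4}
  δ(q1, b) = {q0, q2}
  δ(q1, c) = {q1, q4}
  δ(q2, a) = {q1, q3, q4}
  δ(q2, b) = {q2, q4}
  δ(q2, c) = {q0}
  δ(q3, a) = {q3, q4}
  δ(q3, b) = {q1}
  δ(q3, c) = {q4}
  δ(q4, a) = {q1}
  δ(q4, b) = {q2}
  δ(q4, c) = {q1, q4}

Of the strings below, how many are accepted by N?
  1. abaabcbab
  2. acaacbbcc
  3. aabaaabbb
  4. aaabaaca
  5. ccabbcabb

5

abaabcbab: accepted
acaacbbcc: accepted
aabaaabbb: accepted
aaabaaca: accepted
ccabbcabb: accepted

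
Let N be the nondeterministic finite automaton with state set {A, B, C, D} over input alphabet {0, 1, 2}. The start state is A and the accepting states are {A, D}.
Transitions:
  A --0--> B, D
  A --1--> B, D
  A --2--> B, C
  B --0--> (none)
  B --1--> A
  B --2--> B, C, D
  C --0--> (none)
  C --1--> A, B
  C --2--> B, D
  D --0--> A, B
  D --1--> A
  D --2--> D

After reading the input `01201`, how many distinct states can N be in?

0

Start: {A}
read 0: {B, D}
read 1: {A}
read 2: {B, C}
read 0: {}
The reachable set is empty and stays empty for the remaining 1 symbol.
Final reachable set {} has 0 states.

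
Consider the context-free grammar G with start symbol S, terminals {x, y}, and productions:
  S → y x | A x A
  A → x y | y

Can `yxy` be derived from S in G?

yes

S ⇒ AxA ⇒ yxA ⇒ yxy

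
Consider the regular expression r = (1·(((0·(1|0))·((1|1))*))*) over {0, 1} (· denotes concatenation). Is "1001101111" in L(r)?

Split as 1·001101111: 1 matches 1 and (((0·(1|0))·((1|1))*))* matches 001101111.

yes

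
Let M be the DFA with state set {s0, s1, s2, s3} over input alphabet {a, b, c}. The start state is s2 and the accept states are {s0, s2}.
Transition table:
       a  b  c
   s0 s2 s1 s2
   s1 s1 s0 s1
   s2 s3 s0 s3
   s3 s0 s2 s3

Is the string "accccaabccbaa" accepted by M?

s2 --a--> s3
s3 --c--> s3
s3 --c--> s3
s3 --c--> s3
s3 --c--> s3
s3 --a--> s0
s0 --a--> s2
s2 --b--> s0
s0 --c--> s2
s2 --c--> s3
s3 --b--> s2
s2 --a--> s3
s3 --a--> s0
End in state s0, which is an accepting state.

accepted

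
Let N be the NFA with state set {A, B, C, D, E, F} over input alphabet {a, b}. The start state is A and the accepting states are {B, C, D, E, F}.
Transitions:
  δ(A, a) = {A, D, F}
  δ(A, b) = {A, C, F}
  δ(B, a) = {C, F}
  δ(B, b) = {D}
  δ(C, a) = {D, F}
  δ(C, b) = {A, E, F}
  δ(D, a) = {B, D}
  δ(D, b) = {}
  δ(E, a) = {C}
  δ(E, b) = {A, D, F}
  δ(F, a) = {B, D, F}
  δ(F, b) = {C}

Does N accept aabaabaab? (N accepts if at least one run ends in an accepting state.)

Start: {A}
read a: {A, D, F}
read a: {A, B, D, F}
read b: {A, C, D, F}
read a: {A, B, D, F}
read a: {A, B, C, D, F}
read b: {A, C, D, E, F}
read a: {A, B, C, D, F}
read a: {A, B, C, D, F}
read b: {A, C, D, E, F}
Reachable ∩ accepting = {C, D, E, F} — nonempty.

accepted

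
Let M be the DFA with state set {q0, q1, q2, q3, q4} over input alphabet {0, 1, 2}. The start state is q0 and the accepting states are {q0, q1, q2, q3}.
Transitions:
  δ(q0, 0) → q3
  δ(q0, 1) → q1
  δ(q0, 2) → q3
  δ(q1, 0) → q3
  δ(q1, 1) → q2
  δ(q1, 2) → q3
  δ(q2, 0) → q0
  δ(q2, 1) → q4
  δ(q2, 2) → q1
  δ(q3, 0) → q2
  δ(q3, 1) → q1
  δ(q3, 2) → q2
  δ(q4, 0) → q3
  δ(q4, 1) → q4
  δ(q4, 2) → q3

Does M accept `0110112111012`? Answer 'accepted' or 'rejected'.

q0 --0--> q3
q3 --1--> q1
q1 --1--> q2
q2 --0--> q0
q0 --1--> q1
q1 --1--> q2
q2 --2--> q1
q1 --1--> q2
q2 --1--> q4
q4 --1--> q4
q4 --0--> q3
q3 --1--> q1
q1 --2--> q3
End in state q3, which is an accepting state.

accepted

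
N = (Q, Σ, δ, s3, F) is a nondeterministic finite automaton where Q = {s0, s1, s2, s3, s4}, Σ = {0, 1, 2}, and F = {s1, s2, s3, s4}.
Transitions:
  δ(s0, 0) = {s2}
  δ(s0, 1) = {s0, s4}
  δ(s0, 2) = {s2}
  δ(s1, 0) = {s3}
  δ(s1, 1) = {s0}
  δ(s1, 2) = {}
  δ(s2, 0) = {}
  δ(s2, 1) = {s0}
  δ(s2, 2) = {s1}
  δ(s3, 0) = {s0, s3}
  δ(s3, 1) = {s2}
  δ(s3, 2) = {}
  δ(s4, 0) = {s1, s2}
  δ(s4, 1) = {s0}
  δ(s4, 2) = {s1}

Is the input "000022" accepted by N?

accepted

Start: {s3}
read 0: {s0, s3}
read 0: {s0, s2, s3}
read 0: {s0, s2, s3}
read 0: {s0, s2, s3}
read 2: {s1, s2}
read 2: {s1}
Reachable ∩ accepting = {s1} — nonempty.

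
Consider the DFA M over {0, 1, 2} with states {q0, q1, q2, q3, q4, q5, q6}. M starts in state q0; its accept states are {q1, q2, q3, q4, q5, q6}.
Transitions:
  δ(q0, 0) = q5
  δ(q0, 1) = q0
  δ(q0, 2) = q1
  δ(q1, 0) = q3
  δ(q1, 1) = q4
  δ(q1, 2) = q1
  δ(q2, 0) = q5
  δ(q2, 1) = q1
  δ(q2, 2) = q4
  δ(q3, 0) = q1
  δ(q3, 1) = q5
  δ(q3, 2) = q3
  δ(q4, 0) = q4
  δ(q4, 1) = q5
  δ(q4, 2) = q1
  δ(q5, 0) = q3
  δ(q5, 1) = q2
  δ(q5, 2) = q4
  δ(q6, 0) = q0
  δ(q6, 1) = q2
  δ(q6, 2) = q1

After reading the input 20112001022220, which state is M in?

q0 --2--> q1
q1 --0--> q3
q3 --1--> q5
q5 --1--> q2
q2 --2--> q4
q4 --0--> q4
q4 --0--> q4
q4 --1--> q5
q5 --0--> q3
q3 --2--> q3
q3 --2--> q3
q3 --2--> q3
q3 --2--> q3
q3 --0--> q1

q1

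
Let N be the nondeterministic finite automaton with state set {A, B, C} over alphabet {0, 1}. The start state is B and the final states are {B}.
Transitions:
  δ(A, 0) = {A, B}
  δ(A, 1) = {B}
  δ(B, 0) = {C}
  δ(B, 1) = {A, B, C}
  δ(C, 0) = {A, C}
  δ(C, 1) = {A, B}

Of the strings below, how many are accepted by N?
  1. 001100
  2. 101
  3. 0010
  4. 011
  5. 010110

001100: accepted
101: accepted
0010: accepted
011: accepted
010110: accepted

5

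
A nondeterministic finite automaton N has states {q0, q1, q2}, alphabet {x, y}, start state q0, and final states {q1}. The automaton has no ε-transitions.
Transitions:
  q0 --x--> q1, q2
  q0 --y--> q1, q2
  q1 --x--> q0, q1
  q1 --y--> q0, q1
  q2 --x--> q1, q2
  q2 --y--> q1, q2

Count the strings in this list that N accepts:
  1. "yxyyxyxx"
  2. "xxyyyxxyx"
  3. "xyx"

3

"yxyyxyxx": accepted
"xxyyyxxyx": accepted
"xyx": accepted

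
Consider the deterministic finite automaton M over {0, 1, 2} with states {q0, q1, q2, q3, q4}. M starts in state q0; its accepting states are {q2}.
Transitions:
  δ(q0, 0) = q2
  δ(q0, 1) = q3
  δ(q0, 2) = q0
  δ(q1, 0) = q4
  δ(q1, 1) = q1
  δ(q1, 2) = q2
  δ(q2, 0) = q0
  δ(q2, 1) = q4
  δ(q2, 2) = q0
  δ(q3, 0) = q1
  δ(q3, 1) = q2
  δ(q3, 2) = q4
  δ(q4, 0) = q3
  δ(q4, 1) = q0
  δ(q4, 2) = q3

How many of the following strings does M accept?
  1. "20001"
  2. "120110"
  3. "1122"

0

"20001": rejected
"120110": rejected
"1122": rejected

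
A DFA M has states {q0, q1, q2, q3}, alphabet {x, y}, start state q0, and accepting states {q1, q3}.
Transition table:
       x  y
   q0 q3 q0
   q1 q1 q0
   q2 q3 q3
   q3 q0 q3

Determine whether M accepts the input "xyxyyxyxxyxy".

q0 --x--> q3
q3 --y--> q3
q3 --x--> q0
q0 --y--> q0
q0 --y--> q0
q0 --x--> q3
q3 --y--> q3
q3 --x--> q0
q0 --x--> q3
q3 --y--> q3
q3 --x--> q0
q0 --y--> q0
End in state q0, which is not an accepting state.

rejected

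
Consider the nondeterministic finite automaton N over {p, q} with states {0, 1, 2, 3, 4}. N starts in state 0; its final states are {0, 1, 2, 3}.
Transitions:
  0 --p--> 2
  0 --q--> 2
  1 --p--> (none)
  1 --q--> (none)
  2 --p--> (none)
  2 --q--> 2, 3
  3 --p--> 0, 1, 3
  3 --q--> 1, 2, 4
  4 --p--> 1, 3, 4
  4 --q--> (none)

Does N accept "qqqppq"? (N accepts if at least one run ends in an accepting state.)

Start: {0}
read q: {2}
read q: {2, 3}
read q: {1, 2, 3, 4}
read p: {0, 1, 3, 4}
read p: {0, 1, 2, 3, 4}
read q: {1, 2, 3, 4}
Reachable ∩ accepting = {1, 2, 3} — nonempty.

accepted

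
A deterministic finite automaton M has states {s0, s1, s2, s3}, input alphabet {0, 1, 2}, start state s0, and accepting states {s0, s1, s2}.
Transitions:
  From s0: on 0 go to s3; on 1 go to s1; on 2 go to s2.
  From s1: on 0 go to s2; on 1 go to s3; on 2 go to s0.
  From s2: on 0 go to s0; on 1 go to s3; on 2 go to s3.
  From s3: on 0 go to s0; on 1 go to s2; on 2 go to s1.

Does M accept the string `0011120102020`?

s0 --0--> s3
s3 --0--> s0
s0 --1--> s1
s1 --1--> s3
s3 --1--> s2
s2 --2--> s3
s3 --0--> s0
s0 --1--> s1
s1 --0--> s2
s2 --2--> s3
s3 --0--> s0
s0 --2--> s2
s2 --0--> s0
End in state s0, which is an accepting state.

accepted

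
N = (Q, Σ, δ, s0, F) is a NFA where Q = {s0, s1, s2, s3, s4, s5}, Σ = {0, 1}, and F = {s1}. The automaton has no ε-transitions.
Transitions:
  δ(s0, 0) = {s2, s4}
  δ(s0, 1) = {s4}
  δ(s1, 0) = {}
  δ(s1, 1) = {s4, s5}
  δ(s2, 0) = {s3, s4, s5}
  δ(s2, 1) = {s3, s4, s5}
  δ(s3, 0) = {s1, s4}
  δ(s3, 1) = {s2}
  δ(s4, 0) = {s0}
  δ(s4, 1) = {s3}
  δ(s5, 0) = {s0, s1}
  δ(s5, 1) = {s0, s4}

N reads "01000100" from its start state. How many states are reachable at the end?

6

Start: {s0}
read 0: {s2, s4}
read 1: {s3, s4, s5}
read 0: {s0, s1, s4}
read 0: {s0, s2, s4}
read 0: {s0, s2, s3, s4, s5}
read 1: {s0, s2, s3, s4, s5}
read 0: {s0, s1, s2, s3, s4, s5}
read 0: {s0, s1, s2, s3, s4, s5}
Final reachable set {s0, s1, s2, s3, s4, s5} has 6 states.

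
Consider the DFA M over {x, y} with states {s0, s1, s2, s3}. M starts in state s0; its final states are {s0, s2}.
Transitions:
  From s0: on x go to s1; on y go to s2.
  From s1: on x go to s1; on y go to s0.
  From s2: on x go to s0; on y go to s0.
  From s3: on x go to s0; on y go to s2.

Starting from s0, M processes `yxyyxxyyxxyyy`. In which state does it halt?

s0 --y--> s2
s2 --x--> s0
s0 --y--> s2
s2 --y--> s0
s0 --x--> s1
s1 --x--> s1
s1 --y--> s0
s0 --y--> s2
s2 --x--> s0
s0 --x--> s1
s1 --y--> s0
s0 --y--> s2
s2 --y--> s0

s0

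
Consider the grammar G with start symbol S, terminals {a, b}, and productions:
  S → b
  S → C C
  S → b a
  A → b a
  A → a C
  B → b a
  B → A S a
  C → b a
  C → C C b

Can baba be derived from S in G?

S ⇒ CC ⇒ baC ⇒ baba

yes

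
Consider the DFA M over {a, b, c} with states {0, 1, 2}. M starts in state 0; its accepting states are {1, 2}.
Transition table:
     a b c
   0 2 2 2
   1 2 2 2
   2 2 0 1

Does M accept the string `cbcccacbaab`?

rejected

0 --c--> 2
2 --b--> 0
0 --c--> 2
2 --c--> 1
1 --c--> 2
2 --a--> 2
2 --c--> 1
1 --b--> 2
2 --a--> 2
2 --a--> 2
2 --b--> 0
End in state 0, which is not an accepting state.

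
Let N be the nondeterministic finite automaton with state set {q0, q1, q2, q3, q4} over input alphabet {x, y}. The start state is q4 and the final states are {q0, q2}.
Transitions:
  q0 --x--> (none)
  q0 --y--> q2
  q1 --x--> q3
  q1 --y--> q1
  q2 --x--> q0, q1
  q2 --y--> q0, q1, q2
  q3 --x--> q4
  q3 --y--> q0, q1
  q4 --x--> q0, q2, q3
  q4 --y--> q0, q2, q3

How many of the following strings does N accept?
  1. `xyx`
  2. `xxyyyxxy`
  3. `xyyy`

`xyx`: accepted
`xxyyyxxy`: accepted
`xyyy`: accepted

3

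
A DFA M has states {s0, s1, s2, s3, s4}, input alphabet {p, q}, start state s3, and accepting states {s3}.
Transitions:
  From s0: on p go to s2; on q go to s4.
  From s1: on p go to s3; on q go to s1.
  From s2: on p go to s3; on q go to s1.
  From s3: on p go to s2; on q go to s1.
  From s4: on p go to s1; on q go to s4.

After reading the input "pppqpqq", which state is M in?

s3 --p--> s2
s2 --p--> s3
s3 --p--> s2
s2 --q--> s1
s1 --p--> s3
s3 --q--> s1
s1 --q--> s1

s1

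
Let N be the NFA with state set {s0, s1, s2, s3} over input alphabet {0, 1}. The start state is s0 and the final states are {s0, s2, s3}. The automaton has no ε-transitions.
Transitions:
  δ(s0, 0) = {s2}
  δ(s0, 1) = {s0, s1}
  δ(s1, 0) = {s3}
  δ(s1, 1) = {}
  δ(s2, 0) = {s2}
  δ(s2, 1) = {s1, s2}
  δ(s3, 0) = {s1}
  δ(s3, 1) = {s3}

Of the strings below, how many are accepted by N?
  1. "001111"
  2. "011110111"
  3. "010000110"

3

"001111": accepted
"011110111": accepted
"010000110": accepted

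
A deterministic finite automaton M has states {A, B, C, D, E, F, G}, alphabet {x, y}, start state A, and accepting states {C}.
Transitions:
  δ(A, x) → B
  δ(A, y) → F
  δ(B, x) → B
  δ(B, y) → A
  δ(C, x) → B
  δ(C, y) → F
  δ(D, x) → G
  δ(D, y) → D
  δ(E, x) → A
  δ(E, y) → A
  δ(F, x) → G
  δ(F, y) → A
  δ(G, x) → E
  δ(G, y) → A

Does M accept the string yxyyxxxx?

rejected

A --y--> F
F --x--> G
G --y--> A
A --y--> F
F --x--> G
G --x--> E
E --x--> A
A --x--> B
End in state B, which is not an accepting state.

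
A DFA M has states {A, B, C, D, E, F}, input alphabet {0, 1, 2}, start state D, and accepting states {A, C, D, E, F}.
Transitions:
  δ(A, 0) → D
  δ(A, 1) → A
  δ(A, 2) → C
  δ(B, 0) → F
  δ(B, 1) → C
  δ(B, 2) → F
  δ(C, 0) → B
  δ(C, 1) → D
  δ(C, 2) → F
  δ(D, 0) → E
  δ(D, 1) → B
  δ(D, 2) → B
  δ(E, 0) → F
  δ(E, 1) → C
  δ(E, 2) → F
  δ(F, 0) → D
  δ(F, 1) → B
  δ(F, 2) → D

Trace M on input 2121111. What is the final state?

B

D --2--> B
B --1--> C
C --2--> F
F --1--> B
B --1--> C
C --1--> D
D --1--> B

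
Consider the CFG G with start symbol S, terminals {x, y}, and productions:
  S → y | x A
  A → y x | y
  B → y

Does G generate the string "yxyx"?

no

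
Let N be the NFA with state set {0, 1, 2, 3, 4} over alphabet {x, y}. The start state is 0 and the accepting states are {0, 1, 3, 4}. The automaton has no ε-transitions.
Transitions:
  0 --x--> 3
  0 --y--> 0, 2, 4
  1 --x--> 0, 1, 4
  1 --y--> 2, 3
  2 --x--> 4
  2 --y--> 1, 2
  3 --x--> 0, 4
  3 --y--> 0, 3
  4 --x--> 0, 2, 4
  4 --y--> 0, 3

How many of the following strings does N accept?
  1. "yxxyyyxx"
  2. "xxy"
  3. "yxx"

"yxxyyyxx": accepted
"xxy": accepted
"yxx": accepted

3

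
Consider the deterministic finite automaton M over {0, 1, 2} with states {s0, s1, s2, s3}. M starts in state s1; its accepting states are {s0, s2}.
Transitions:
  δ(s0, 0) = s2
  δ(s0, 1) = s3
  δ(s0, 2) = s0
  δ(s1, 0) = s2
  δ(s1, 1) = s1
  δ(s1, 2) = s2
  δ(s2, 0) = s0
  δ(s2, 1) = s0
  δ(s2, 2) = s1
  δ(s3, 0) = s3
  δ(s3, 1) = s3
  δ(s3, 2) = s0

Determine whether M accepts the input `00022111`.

s1 --0--> s2
s2 --0--> s0
s0 --0--> s2
s2 --2--> s1
s1 --2--> s2
s2 --1--> s0
s0 --1--> s3
s3 --1--> s3
End in state s3, which is not an accepting state.

rejected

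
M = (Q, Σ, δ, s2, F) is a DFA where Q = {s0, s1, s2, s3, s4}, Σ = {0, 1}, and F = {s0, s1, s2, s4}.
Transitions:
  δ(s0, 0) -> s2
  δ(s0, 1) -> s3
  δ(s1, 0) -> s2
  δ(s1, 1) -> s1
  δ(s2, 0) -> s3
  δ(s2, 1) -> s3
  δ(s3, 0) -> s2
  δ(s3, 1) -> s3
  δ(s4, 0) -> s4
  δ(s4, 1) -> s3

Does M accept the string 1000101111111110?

accepted

s2 --1--> s3
s3 --0--> s2
s2 --0--> s3
s3 --0--> s2
s2 --1--> s3
s3 --0--> s2
s2 --1--> s3
s3 --1--> s3
s3 --1--> s3
s3 --1--> s3
s3 --1--> s3
s3 --1--> s3
s3 --1--> s3
s3 --1--> s3
s3 --1--> s3
s3 --0--> s2
End in state s2, which is an accepting state.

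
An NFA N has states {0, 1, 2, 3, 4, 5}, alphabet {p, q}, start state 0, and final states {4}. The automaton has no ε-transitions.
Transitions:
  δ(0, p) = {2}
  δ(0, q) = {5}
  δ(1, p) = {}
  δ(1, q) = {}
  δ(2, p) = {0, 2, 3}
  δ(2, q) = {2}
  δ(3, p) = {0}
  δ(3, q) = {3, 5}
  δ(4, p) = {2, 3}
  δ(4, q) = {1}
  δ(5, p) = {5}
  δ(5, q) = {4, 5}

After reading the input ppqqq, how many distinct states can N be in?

5

Start: {0}
read p: {2}
read p: {0, 2, 3}
read q: {2, 3, 5}
read q: {2, 3, 4, 5}
read q: {1, 2, 3, 4, 5}
Final reachable set {1, 2, 3, 4, 5} has 5 states.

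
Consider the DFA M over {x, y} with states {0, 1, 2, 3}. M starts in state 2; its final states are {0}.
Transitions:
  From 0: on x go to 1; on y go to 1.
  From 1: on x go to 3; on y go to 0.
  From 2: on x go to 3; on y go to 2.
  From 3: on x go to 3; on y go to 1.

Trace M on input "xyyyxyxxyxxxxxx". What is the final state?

3

2 --x--> 3
3 --y--> 1
1 --y--> 0
0 --y--> 1
1 --x--> 3
3 --y--> 1
1 --x--> 3
3 --x--> 3
3 --y--> 1
1 --x--> 3
3 --x--> 3
3 --x--> 3
3 --x--> 3
3 --x--> 3
3 --x--> 3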